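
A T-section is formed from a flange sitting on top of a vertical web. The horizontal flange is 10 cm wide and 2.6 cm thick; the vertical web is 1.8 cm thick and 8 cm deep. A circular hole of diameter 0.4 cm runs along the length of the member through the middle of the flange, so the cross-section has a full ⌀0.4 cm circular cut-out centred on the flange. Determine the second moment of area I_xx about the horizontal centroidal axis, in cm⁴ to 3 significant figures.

I_xx ≈ 351 cm⁴

Treat the section as a set of non-overlapping primitives; coordinates are from the bounding-box lower-left.
Flange: 10 × 2.6, A = 26 cm², y = 9.3 cm, Ī = 14.647 cm⁴.
Web: 1.8 × 8, A = 14.4 cm², y = 4 cm, Ī = 76.8 cm⁴.
Hole (subtracted): ⌀0.4, A = 0.12566 cm², y = 9.3 cm, Ī = 0.0012566 cm⁴.
Centroid: ȳ = ΣA·y / ΣA = 7.405 cm.
Transfer each piece to the horizontal centroidal axis using Ī + A·d² with d = y − 7.405:
  flange: d = 1.895 cm → contributes +108.01 cm⁴
  web: d = -3.405 cm → contributes +243.75 cm⁴
  hole: d = 1.895 cm → contributes −0.45252 cm⁴
Total I = 351.31 cm⁴.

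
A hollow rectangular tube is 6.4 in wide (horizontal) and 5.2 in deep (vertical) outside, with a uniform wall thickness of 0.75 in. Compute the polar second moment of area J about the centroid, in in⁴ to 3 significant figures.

J ≈ 132 in⁴

Decompose the section into non-overlapping parts with the origin at the bottom-left of its bounding rectangle.
Outer rectangle: 6.4 × 5.2, A = 33.28 in², y = 2.6 in, Ī = 74.991 in⁴.
Inner void (subtracted): 4.9 × 3.7, A = 18.13 in², y = 2.6 in, Ī = 20.683 in⁴.
By symmetry the centroid is at mid-height, ȳ = 2.6 in.
All pieces are centred on the centroidal x-axis, so I = ΣĪ (holes subtracted) = 54.308 in⁴.
Repeating about the centroidal y-axis gives I_y = 77.321 in⁴.
Polar second moment: J = I_x + I_y = 131.63 in⁴.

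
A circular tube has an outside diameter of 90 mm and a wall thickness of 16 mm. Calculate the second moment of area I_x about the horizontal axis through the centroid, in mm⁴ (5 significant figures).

Break the section into simple shapes (no overlaps), measuring from the bottom-left corner of the bounding box.
Outer circle: ⌀90, A = 6361.725 mm², y = 45 mm, Ī = 3 220 623 mm⁴.
Bore (subtracted): ⌀58, A = 2642.079 mm², y = 45 mm, Ī = 555497.2 mm⁴.
By symmetry the centroid is at mid-height, ȳ = 45 mm.
All pieces are centred on the horizontal axis through the centroid, so I = ΣĪ (holes subtracted) = 2 665 126 mm⁴.

I_x ≈ 2.6651 × 10⁶ mm⁴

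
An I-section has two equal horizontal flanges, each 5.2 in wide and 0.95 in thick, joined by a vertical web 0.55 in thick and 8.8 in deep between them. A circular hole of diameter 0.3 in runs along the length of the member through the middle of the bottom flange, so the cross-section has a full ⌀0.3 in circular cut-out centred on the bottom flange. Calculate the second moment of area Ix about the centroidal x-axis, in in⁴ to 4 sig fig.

Split into non-overlapping primitives; take the origin at the lower-left of the bounding box.
Bottom flange: 5.2 × 0.95, A = 4.94 in², y = 0.475 in, Ī = 0.371529 in⁴.
Web: 0.55 × 8.8, A = 4.84 in², y = 5.35 in, Ī = 31.2341 in⁴.
Top flange: 5.2 × 0.95, A = 4.94 in², y = 10.225 in, Ī = 0.371529 in⁴.
Hole (subtracted): ⌀0.3, A = 0.0706858 in², y = 0.475 in, Ī = 0.000397608 in⁴.
Centroid: ȳ = ΣA·y / ΣA = 5.37352 in.
Transfer each piece to the centroidal x-axis using Ī + A·d² with d = y − 5.37352:
  bottom flange: d = -4.89852 in → contributes +118.909 in⁴
  web: d = -0.0235228 in → contributes +31.2368 in⁴
  top flange: d = 4.85148 in → contributes +116.643 in⁴
  hole: d = -4.89852 in → contributes −1.69654 in⁴
Total I = 265.093 in⁴.

Ix ≈ 265.1 in⁴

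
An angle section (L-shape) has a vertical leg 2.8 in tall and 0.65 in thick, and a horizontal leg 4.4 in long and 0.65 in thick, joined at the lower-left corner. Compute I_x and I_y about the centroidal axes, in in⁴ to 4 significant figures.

Split into non-overlapping primitives; take the origin at the lower-left of the bounding box.
Vertical leg: 0.65 × 2.8, A = 1.82 in², y = 1.4 in, Ī = 1.18907 in⁴.
Horizontal leg (remainder): 3.75 × 0.65, A = 2.4375 in², y = 0.325 in, Ī = 0.0858203 in⁴.
Centroid: ȳ = ΣA·y / ΣA = 0.784542 in.
Transfer each piece to the centroidal x-axis using Ī + A·d² with d = y − 0.784542:
  vertical leg: d = 0.615458 in → contributes +1.87846 in⁴
  horizontal leg (remainder): d = -0.459542 in → contributes +0.600569 in⁴
Total I = 2.47903 in⁴.
For the y-axis: x̄ = 1.58454 in.
Repeating about the centroidal y-axis gives I_y = 7.96373 in⁴.

I_x ≈ 2.479 in⁴, I_y ≈ 7.964 in⁴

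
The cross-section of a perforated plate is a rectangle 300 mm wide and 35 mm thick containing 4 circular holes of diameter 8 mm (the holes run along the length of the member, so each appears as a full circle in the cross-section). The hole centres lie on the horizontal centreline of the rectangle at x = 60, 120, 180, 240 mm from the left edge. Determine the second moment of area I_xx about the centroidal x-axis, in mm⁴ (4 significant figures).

Split into non-overlapping primitives; take the origin at the lower-left of the bounding box.
Plate: 300 × 35, A = 10 500 mm², y = 17.5 mm, Ī = 1 071 875 mm⁴.
Hole 1 (subtracted): ⌀8, A = 50.2655 mm², y = 17.5 mm, Ī = 201.062 mm⁴.
Hole 2 (subtracted): ⌀8, A = 50.2655 mm², y = 17.5 mm, Ī = 201.062 mm⁴.
Hole 3 (subtracted): ⌀8, A = 50.2655 mm², y = 17.5 mm, Ī = 201.062 mm⁴.
Hole 4 (subtracted): ⌀8, A = 50.2655 mm², y = 17.5 mm, Ī = 201.062 mm⁴.
By symmetry the centroid is at mid-height, ȳ = 17.5 mm.
All pieces are centred on the centroidal x-axis, so I = ΣĪ (holes subtracted) = 1 071 071 mm⁴.

I_xx ≈ 1.071 × 10⁶ mm⁴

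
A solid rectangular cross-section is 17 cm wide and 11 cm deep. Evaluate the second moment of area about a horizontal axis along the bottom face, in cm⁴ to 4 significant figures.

I_base ≈ 7542 cm⁴

The section: 17 × 11, A = 187 cm², y = 5.5 cm, Ī = 1885.58 cm⁴.
Transfer it to a horizontal axis along the bottom face using Ī + A·d² with d = y − 0:
  the section: d = 5.5 cm → contributes +7542.33 cm⁴
Total I = 7542.33 cm⁴.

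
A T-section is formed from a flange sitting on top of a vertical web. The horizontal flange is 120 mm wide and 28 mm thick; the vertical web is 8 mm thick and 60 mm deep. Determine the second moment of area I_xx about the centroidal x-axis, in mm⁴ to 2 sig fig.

I_xx ≈ 1.2 × 10⁶ mm⁴

Treat the section as a set of non-overlapping primitives; coordinates are from the bounding-box lower-left.
Flange: 120 × 28, A = 3 360 mm², y = 74 mm, Ī = 219 520 mm⁴.
Web: 8 × 60, A = 480 mm², y = 30 mm, Ī = 144 000 mm⁴.
Centroid: ȳ = ΣA·y / ΣA = 68.5 mm.
Transfer each piece to the centroidal x-axis using Ī + A·d² with d = y − 68.5:
  flange: d = 5.5 mm → contributes +321 160 mm⁴
  web: d = -38.5 mm → contributes +855 480 mm⁴
Total I = 1 176 640 mm⁴.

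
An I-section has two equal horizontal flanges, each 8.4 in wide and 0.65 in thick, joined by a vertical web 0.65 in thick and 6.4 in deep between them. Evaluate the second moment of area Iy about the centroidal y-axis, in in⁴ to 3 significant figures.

Iy ≈ 64.4 in⁴

Decompose the section into non-overlapping parts with the origin at the bottom-left of its bounding rectangle.
Bottom flange: 8.4 × 0.65, A = 5.46 in², x = 4.2 in, Ī = 32.105 in⁴.
Web: 0.65 × 6.4, A = 4.16 in², x = 4.2 in, Ī = 0.14647 in⁴.
Top flange: 8.4 × 0.65, A = 5.46 in², x = 4.2 in, Ī = 32.105 in⁴.
By symmetry the centroid is at mid-width, x̄ = 4.2 in.
All pieces are centred on the centroidal y-axis, so I = ΣĪ = 64.356 in⁴.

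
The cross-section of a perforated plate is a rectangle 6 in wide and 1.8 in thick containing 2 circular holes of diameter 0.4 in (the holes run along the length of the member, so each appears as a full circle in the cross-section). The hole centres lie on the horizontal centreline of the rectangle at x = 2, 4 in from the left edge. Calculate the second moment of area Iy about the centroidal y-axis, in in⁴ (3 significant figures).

Iy ≈ 32.1 in⁴

Decompose the section into non-overlapping parts with the origin at the bottom-left of its bounding rectangle.
Plate: 6 × 1.8, A = 10.8 in², x = 3 in, Ī = 32.4 in⁴.
Hole 1 (subtracted): ⌀0.4, A = 0.12566 in², x = 2 in, Ī = 0.0012566 in⁴.
Hole 2 (subtracted): ⌀0.4, A = 0.12566 in², x = 4 in, Ī = 0.0012566 in⁴.
By symmetry the centroid is at mid-width, x̄ = 3 in.
Transfer each piece to the centroidal y-axis using Ī + A·d² with d = x − 3:
  plate: d = 0 in → contributes +32.4 in⁴
  hole 1: d = -1 in → contributes −0.12692 in⁴
  hole 2: d = 1 in → contributes −0.12692 in⁴
Total I = 32.146 in⁴.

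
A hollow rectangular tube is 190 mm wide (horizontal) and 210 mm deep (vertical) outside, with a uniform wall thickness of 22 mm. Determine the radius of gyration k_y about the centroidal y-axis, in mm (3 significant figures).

Decompose the section into non-overlapping parts with the origin at the bottom-left of its bounding rectangle.
Outer rectangle: 190 × 210, A = 39 900 mm², x = 95 mm, Ī = 120 032 500 mm⁴.
Inner void (subtracted): 146 × 166, A = 24 236 mm², x = 95 mm, Ī = 43 051 215 mm⁴.
By symmetry the centroid is at mid-width, x̄ = 95 mm.
All pieces are centred on the centroidal y-axis, so I = ΣĪ (holes subtracted) = 76 981 285 mm⁴.
Radius of gyration: k = √(I/A) = √(76 981 285 / 15 664) = 70.104 mm.

k_y ≈ 70.1 mm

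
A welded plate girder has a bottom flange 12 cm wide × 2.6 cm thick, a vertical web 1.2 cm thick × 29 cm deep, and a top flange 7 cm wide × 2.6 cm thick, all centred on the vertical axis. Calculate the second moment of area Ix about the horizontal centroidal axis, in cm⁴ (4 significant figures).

Ix ≈ 1.430 × 10⁴ cm⁴

Split into non-overlapping primitives; take the origin at the lower-left of the bounding box.
Bottom plate: 12 × 2.6, A = 31.2 cm², y = 1.3 cm, Ī = 17.576 cm⁴.
Web plate: 1.2 × 29, A = 34.8 cm², y = 17.1 cm, Ī = 2438.9 cm⁴.
Top plate: 7 × 2.6, A = 18.2 cm², y = 32.9 cm, Ī = 10.2527 cm⁴.
Centroid: ȳ = ΣA·y / ΣA = 14.6606 cm.
Transfer each piece to the horizontal centroidal axis using Ī + A·d² with d = y − 14.6606:
  bottom plate: d = -13.3606 cm → contributes +5586.93 cm⁴
  web plate: d = 2.43943 cm → contributes +2645.99 cm⁴
  top plate: d = 18.2394 cm → contributes +6064.97 cm⁴
Total I = 14297.9 cm⁴.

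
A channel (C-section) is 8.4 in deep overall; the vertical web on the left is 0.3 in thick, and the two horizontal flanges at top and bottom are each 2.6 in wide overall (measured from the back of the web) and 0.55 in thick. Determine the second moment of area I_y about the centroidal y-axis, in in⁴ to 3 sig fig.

I_y ≈ 3.27 in⁴

Decompose the section into non-overlapping parts with the origin at the bottom-left of its bounding rectangle.
Web: 0.3 × 8.4, A = 2.52 in², x = 0.15 in, Ī = 0.0189 in⁴.
Top flange (beyond web): 2.3 × 0.55, A = 1.265 in², x = 1.45 in, Ī = 0.55765 in⁴.
Bottom flange (beyond web): 2.3 × 0.55, A = 1.265 in², x = 1.45 in, Ī = 0.55765 in⁴.
Centroid: x̄ = ΣA·x / ΣA = 0.80129 in.
Transfer each piece to the centroidal y-axis using Ī + A·d² with d = x − 0.80129:
  web: d = -0.65129 in → contributes +1.0878 in⁴
  top flange (beyond web): d = 0.64871 in → contributes +1.09 in⁴
  bottom flange (beyond web): d = 0.64871 in → contributes +1.09 in⁴
Total I = 3.2678 in⁴.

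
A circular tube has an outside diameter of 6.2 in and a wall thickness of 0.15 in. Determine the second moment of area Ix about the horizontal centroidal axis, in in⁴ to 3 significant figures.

Decompose the section into non-overlapping parts with the origin at the bottom-left of its bounding rectangle.
Outer circle: ⌀6.2, A = 30.191 in², y = 3.1 in, Ī = 72.533 in⁴.
Bore (subtracted): ⌀5.9, A = 27.34 in², y = 3.1 in, Ī = 59.481 in⁴.
By symmetry the centroid is at mid-height, ȳ = 3.1 in.
All pieces are centred on the horizontal centroidal axis, so I = ΣĪ (holes subtracted) = 13.052 in⁴.

Ix ≈ 13.1 in⁴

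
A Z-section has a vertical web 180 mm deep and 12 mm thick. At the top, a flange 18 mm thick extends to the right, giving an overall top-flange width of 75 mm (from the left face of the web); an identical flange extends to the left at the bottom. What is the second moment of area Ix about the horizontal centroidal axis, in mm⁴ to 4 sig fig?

Decompose the section into non-overlapping parts with the origin at the bottom-left of its bounding rectangle.
Web: 12 × 180, A = 2 160 mm², y = 90 mm, Ī = 5 832 000 mm⁴.
Top flange (beyond web): 63 × 18, A = 1 134 mm², y = 171 mm, Ī = 30 618 mm⁴.
Bottom flange (beyond web): 63 × 18, A = 1 134 mm², y = 9 mm, Ī = 30 618 mm⁴.
Centroid: ȳ = ΣA·y / ΣA = 90 mm.
Transfer each piece to the horizontal centroidal axis using Ī + A·d² with d = y − 90:
  web: d = 0 mm → contributes +5 832 000 mm⁴
  top flange (beyond web): d = 81 mm → contributes +7 470 792 mm⁴
  bottom flange (beyond web): d = -81 mm → contributes +7 470 792 mm⁴
Total I = 20 773 584 mm⁴.

Ix ≈ 2.077 × 10⁷ mm⁴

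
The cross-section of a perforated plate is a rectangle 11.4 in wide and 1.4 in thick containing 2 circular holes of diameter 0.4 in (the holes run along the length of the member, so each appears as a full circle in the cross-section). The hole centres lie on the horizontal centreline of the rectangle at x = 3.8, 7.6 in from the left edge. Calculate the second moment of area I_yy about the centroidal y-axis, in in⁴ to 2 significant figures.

I_yy ≈ 170 in⁴

Split into non-overlapping primitives; take the origin at the lower-left of the bounding box.
Plate: 11.4 × 1.4, A = 15.96 in², x = 5.7 in, Ī = 172.8 in⁴.
Hole 1 (subtracted): ⌀0.4, A = 0.1257 in², x = 3.8 in, Ī = 0.001257 in⁴.
Hole 2 (subtracted): ⌀0.4, A = 0.1257 in², x = 7.6 in, Ī = 0.001257 in⁴.
By symmetry the centroid is at mid-width, x̄ = 5.7 in.
Transfer each piece to the centroidal y-axis using Ī + A·d² with d = x − 5.7:
  plate: d = 0 in → contributes +172.8 in⁴
  hole 1: d = -1.9 in → contributes −0.4549 in⁴
  hole 2: d = 1.9 in → contributes −0.4549 in⁴
Total I = 171.9 in⁴.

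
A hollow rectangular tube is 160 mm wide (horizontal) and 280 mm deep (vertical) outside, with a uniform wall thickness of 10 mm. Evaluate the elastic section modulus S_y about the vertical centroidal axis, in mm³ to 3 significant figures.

Split into non-overlapping primitives; take the origin at the lower-left of the bounding box.
Outer rectangle: 160 × 280, A = 44 800 mm², x = 80 mm, Ī = 95 573 333 mm⁴.
Inner void (subtracted): 140 × 260, A = 36 400 mm², x = 80 mm, Ī = 59 453 333 mm⁴.
By symmetry the centroid is at mid-width, x̄ = 80 mm.
All pieces are centred on the vertical centroidal axis, so I = ΣĪ (holes subtracted) = 36 120 000 mm⁴.
Extreme fibre distance c = 80 mm; S = I/c = 451 500 mm³.

S_y ≈ 4.52 × 10⁵ mm³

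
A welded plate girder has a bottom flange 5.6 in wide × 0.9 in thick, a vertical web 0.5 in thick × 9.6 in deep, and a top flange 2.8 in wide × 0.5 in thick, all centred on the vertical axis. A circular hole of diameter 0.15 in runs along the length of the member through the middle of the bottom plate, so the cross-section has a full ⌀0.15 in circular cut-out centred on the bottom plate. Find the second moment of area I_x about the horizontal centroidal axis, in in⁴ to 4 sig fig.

Split into non-overlapping primitives; take the origin at the lower-left of the bounding box.
Bottom plate: 5.6 × 0.9, A = 5.04 in², y = 0.45 in, Ī = 0.3402 in⁴.
Web plate: 0.5 × 9.6, A = 4.8 in², y = 5.7 in, Ī = 36.864 in⁴.
Top plate: 2.8 × 0.5, A = 1.4 in², y = 10.75 in, Ī = 0.0291667 in⁴.
Hole (subtracted): ⌀0.15, A = 0.0176715 in², y = 0.45 in, Ī = 0.0000248505 in⁴.
Centroid: ȳ = ΣA·y / ΣA = 3.98046 in.
Transfer each piece to the horizontal centroidal axis using Ī + A·d² with d = y − 3.98046:
  bottom plate: d = -3.53046 in → contributes +63.1596 in⁴
  web plate: d = 1.71954 in → contributes +51.0567 in⁴
  top plate: d = 6.76954 in → contributes +64.1865 in⁴
  hole: d = -3.53046 in → contributes −0.220285 in⁴
Total I = 178.182 in⁴.

I_x ≈ 178.2 in⁴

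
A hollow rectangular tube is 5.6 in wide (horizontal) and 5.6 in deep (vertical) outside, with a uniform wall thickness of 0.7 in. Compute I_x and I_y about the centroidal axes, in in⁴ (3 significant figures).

I_x ≈ 56.0 in⁴, I_y ≈ 56.0 in⁴

Split into non-overlapping primitives; take the origin at the lower-left of the bounding box.
Outer rectangle: 5.6 × 5.6, A = 31.36 in², y = 2.8 in, Ī = 81.954 in⁴.
Inner void (subtracted): 4.2 × 4.2, A = 17.64 in², y = 2.8 in, Ī = 25.931 in⁴.
By symmetry the centroid is at mid-height, ȳ = 2.8 in.
All pieces are centred on the centroidal x-axis, so I = ΣĪ (holes subtracted) = 56.023 in⁴.
Repeating about the centroidal y-axis gives I_y = 56.023 in⁴.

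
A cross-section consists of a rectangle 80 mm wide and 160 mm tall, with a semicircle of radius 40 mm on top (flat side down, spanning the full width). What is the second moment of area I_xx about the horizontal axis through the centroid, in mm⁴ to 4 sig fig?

I_xx ≈ 4.734 × 10⁷ mm⁴

Decompose the section into non-overlapping parts with the origin at the bottom-left of its bounding rectangle.
Rectangular body: 80 × 160, A = 12 800 mm², y = 80 mm, Ī = 27 306 667 mm⁴.
Semicircular cap: semicircle r = 40, A = 2513.27 mm², y = 176.977 mm, Ī = 280 978 mm⁴.
Centroid: ȳ = ΣA·y / ΣA = 95.9162 mm.
Transfer each piece to the horizontal axis through the centroid using Ī + A·d² with d = y − 95.9162:
  rectangular body: d = -15.9162 mm → contributes +30 549 218 mm⁴
  semicircular cap: d = 81.0604 mm → contributes +16 795 155 mm⁴
Total I = 47 344 373 mm⁴.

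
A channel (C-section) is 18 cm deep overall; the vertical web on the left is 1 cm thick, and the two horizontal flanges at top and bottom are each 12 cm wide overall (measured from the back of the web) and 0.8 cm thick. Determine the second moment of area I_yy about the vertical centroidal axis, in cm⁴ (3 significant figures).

I_yy ≈ 499 cm⁴

Break the section into simple shapes (no overlaps), measuring from the bottom-left corner of the bounding box.
Web: 1 × 18, A = 18 cm², x = 0.5 cm, Ī = 1.5 cm⁴.
Top flange (beyond web): 11 × 0.8, A = 8.8 cm², x = 6.5 cm, Ī = 88.733 cm⁴.
Bottom flange (beyond web): 11 × 0.8, A = 8.8 cm², x = 6.5 cm, Ī = 88.733 cm⁴.
Centroid: x̄ = ΣA·x / ΣA = 3.4663 cm.
Transfer each piece to the vertical centroidal axis using Ī + A·d² with d = x − 3.4663:
  web: d = -2.9663 cm → contributes +159.88 cm⁴
  top flange (beyond web): d = 3.0337 cm → contributes +169.72 cm⁴
  bottom flange (beyond web): d = 3.0337 cm → contributes +169.72 cm⁴
Total I = 499.33 cm⁴.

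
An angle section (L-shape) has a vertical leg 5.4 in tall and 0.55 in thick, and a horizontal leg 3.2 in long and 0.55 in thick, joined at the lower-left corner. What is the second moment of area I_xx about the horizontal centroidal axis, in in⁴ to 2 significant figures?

Treat the section as a set of non-overlapping primitives; coordinates are from the bounding-box lower-left.
Vertical leg: 0.55 × 5.4, A = 2.97 in², y = 2.7 in, Ī = 7.217 in⁴.
Horizontal leg (remainder): 2.65 × 0.55, A = 1.458 in², y = 0.275 in, Ī = 0.03674 in⁴.
Centroid: ȳ = ΣA·y / ΣA = 1.902 in.
Transfer each piece to the horizontal centroidal axis using Ī + A·d² with d = y − 1.902:
  vertical leg: d = 0.7983 in → contributes +9.11 in⁴
  horizontal leg (remainder): d = -1.627 in → contributes +3.894 in⁴
Total I = 13 in⁴.

I_xx ≈ 13 in⁴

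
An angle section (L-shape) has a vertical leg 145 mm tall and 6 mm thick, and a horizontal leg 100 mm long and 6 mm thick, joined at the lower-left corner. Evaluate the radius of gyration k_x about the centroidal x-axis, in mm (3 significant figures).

Treat the section as a set of non-overlapping primitives; coordinates are from the bounding-box lower-left.
Vertical leg: 6 × 145, A = 870 mm², y = 72.5 mm, Ī = 1 524 313 mm⁴.
Horizontal leg (remainder): 94 × 6, A = 564 mm², y = 3 mm, Ī = 1 692 mm⁴.
Centroid: ȳ = ΣA·y / ΣA = 45.165 mm.
Transfer each piece to the centroidal x-axis using Ī + A·d² with d = y − 45.165:
  vertical leg: d = 27.335 mm → contributes +2 174 366 mm⁴
  horizontal leg (remainder): d = -42.165 mm → contributes +1 004 433 mm⁴
Total I = 3 178 799 mm⁴.
Radius of gyration: k = √(I/A) = √(3 178 799 / 1 434) = 47.082 mm.

k_x ≈ 47.1 mm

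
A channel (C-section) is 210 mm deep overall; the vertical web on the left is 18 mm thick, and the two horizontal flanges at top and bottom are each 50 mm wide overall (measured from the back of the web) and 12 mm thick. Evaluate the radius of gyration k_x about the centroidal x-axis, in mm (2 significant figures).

k_x ≈ 69 mm

Treat the section as a set of non-overlapping primitives; coordinates are from the bounding-box lower-left.
Web: 18 × 210, A = 3 780 mm², y = 105 mm, Ī = 13 891 500 mm⁴.
Top flange (beyond web): 32 × 12, A = 384 mm², y = 204 mm, Ī = 4 608 mm⁴.
Bottom flange (beyond web): 32 × 12, A = 384 mm², y = 6 mm, Ī = 4 608 mm⁴.
By symmetry the centroid is at mid-height, ȳ = 105 mm.
Transfer each piece to the centroidal x-axis using Ī + A·d² with d = y − 105:
  web: d = 0 mm → contributes +13 891 500 mm⁴
  top flange (beyond web): d = 99 mm → contributes +3 768 192 mm⁴
  bottom flange (beyond web): d = -99 mm → contributes +3 768 192 mm⁴
Total I = 21 427 884 mm⁴.
Radius of gyration: k = √(I/A) = √(21 427 884 / 4 548) = 68.64 mm.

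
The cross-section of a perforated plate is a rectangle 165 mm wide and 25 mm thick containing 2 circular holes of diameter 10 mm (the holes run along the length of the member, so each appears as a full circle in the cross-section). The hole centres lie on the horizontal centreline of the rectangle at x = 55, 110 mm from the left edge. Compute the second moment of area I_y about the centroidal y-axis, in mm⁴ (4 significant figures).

Break the section into simple shapes (no overlaps), measuring from the bottom-left corner of the bounding box.
Plate: 165 × 25, A = 4 125 mm², x = 82.5 mm, Ī = 9 358 594 mm⁴.
Hole 1 (subtracted): ⌀10, A = 78.5398 mm², x = 55 mm, Ī = 490.874 mm⁴.
Hole 2 (subtracted): ⌀10, A = 78.5398 mm², x = 110 mm, Ī = 490.874 mm⁴.
By symmetry the centroid is at mid-width, x̄ = 82.5 mm.
Transfer each piece to the centroidal y-axis using Ī + A·d² with d = x − 82.5:
  plate: d = 0 mm → contributes +9 358 594 mm⁴
  hole 1: d = -27.5 mm → contributes −59886.6 mm⁴
  hole 2: d = 27.5 mm → contributes −59886.6 mm⁴
Total I = 9 238 821 mm⁴.

I_y ≈ 9.239 × 10⁶ mm⁴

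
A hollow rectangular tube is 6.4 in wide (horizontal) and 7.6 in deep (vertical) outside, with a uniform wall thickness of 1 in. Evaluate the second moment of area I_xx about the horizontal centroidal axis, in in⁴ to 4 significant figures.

I_xx ≈ 169.7 in⁴

Decompose the section into non-overlapping parts with the origin at the bottom-left of its bounding rectangle.
Outer rectangle: 6.4 × 7.6, A = 48.64 in², y = 3.8 in, Ī = 234.121 in⁴.
Inner void (subtracted): 4.4 × 5.6, A = 24.64 in², y = 3.8 in, Ī = 64.3925 in⁴.
By symmetry the centroid is at mid-height, ȳ = 3.8 in.
All pieces are centred on the horizontal centroidal axis, so I = ΣĪ (holes subtracted) = 169.728 in⁴.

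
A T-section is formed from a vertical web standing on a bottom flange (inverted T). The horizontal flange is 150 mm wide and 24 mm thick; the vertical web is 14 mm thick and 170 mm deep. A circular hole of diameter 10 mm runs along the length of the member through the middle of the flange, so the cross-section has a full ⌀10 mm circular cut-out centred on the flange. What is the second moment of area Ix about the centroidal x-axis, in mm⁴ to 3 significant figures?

Break the section into simple shapes (no overlaps), measuring from the bottom-left corner of the bounding box.
Flange: 150 × 24, A = 3 600 mm², y = 12 mm, Ī = 172 800 mm⁴.
Web: 14 × 170, A = 2 380 mm², y = 109 mm, Ī = 5 731 833 mm⁴.
Hole (subtracted): ⌀10, A = 78.54 mm², y = 12 mm, Ī = 490.87 mm⁴.
Centroid: ȳ = ΣA·y / ΣA = 51.119 mm.
Transfer each piece to the centroidal x-axis using Ī + A·d² with d = y − 51.119:
  flange: d = -39.119 mm → contributes +5 681 903 mm⁴
  web: d = 57.881 mm → contributes +13 705 297 mm⁴
  hole: d = -39.119 mm → contributes −120 681 mm⁴
Total I = 19 266 520 mm⁴.

Ix ≈ 1.93 × 10⁷ mm⁴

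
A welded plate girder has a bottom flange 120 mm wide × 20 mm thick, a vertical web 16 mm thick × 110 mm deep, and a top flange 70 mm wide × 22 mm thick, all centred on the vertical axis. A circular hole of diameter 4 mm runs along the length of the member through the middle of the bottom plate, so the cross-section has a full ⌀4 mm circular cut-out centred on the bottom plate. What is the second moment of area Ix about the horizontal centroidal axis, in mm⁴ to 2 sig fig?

Ix ≈ 1.8 × 10⁷ mm⁴

Break the section into simple shapes (no overlaps), measuring from the bottom-left corner of the bounding box.
Bottom plate: 120 × 20, A = 2 400 mm², y = 10 mm, Ī = 80 000 mm⁴.
Web plate: 16 × 110, A = 1 760 mm², y = 75 mm, Ī = 1 774 667 mm⁴.
Top plate: 70 × 22, A = 1 540 mm², y = 141 mm, Ī = 62 113 mm⁴.
Hole (subtracted): ⌀4, A = 12.57 mm², y = 10 mm, Ī = 12.57 mm⁴.
Centroid: ȳ = ΣA·y / ΣA = 65.59 mm.
Transfer each piece to the horizontal centroidal axis using Ī + A·d² with d = y − 65.59:
  bottom plate: d = -55.59 mm → contributes +7 495 449 mm⁴
  web plate: d = 9.414 mm → contributes +1 930 654 mm⁴
  top plate: d = 75.41 mm → contributes +8 820 580 mm⁴
  hole: d = -55.59 mm → contributes −38 840 mm⁴
Total I = 18 207 843 mm⁴.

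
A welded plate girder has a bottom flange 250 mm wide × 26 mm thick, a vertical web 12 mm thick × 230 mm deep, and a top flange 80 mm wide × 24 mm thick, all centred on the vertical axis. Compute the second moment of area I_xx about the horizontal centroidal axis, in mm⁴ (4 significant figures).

Break the section into simple shapes (no overlaps), measuring from the bottom-left corner of the bounding box.
Bottom plate: 250 × 26, A = 6 500 mm², y = 13 mm, Ī = 366 167 mm⁴.
Web plate: 12 × 230, A = 2 760 mm², y = 141 mm, Ī = 12 167 000 mm⁴.
Top plate: 80 × 24, A = 1 920 mm², y = 268 mm, Ī = 92 160 mm⁴.
Centroid: ȳ = ΣA·y / ΣA = 88.3918 mm.
Transfer each piece to the horizontal centroidal axis using Ī + A·d² with d = y − 88.3918:
  bottom plate: d = -75.3918 mm → contributes +37 311 641 mm⁴
  web plate: d = 52.6082 mm → contributes +19 805 647 mm⁴
  top plate: d = 179.608 mm → contributes +62 029 663 mm⁴
Total I = 119 146 951 mm⁴.

I_xx ≈ 1.191 × 10⁸ mm⁴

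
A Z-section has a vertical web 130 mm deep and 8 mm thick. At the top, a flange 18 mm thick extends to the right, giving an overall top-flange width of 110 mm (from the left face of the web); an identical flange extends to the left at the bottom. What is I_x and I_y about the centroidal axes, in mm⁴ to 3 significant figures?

I_x ≈ 1.31 × 10⁷ mm⁴, I_y ≈ 1.43 × 10⁷ mm⁴

Treat the section as a set of non-overlapping primitives; coordinates are from the bounding-box lower-left.
Web: 8 × 130, A = 1 040 mm², y = 65 mm, Ī = 1 464 667 mm⁴.
Top flange (beyond web): 102 × 18, A = 1 836 mm², y = 121 mm, Ī = 49 572 mm⁴.
Bottom flange (beyond web): 102 × 18, A = 1 836 mm², y = 9 mm, Ī = 49 572 mm⁴.
Centroid: ȳ = ΣA·y / ΣA = 65 mm.
Transfer each piece to the centroidal x-axis using Ī + A·d² with d = y − 65:
  web: d = 0 mm → contributes +1 464 667 mm⁴
  top flange (beyond web): d = 56 mm → contributes +5 807 268 mm⁴
  bottom flange (beyond web): d = -56 mm → contributes +5 807 268 mm⁴
Total I = 13 079 203 mm⁴.
For the y-axis: x̄ = 106 mm.
Repeating about the centroidal y-axis gives I_y = 14 296 971 mm⁴.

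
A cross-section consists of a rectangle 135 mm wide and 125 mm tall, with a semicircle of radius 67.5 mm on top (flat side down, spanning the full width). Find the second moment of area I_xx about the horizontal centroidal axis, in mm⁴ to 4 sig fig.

Split into non-overlapping primitives; take the origin at the lower-left of the bounding box.
Rectangular body: 135 × 125, A = 16 875 mm², y = 62.5 mm, Ī = 21 972 656 mm⁴.
Semicircular cap: semicircle r = 67.5, A = 7156.94 mm², y = 153.648 mm, Ī = 2 278 490 mm⁴.
Centroid: ȳ = ΣA·y / ΣA = 89.6447 mm.
Transfer each piece to the horizontal centroidal axis using Ī + A·d² with d = y − 89.6447:
  rectangular body: d = -27.1447 mm → contributes +34 406 751 mm⁴
  semicircular cap: d = 64.0032 mm → contributes +31 596 233 mm⁴
Total I = 66 002 984 mm⁴.

I_xx ≈ 6.600 × 10⁷ mm⁴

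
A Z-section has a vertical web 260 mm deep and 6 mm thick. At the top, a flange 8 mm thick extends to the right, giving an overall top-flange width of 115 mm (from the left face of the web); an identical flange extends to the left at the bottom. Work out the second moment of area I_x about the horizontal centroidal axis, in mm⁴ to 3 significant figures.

Break the section into simple shapes (no overlaps), measuring from the bottom-left corner of the bounding box.
Web: 6 × 260, A = 1 560 mm², y = 130 mm, Ī = 8 788 000 mm⁴.
Top flange (beyond web): 109 × 8, A = 872 mm², y = 256 mm, Ī = 4650.7 mm⁴.
Bottom flange (beyond web): 109 × 8, A = 872 mm², y = 4 mm, Ī = 4650.7 mm⁴.
Centroid: ȳ = ΣA·y / ΣA = 130 mm.
Transfer each piece to the horizontal centroidal axis using Ī + A·d² with d = y − 130:
  web: d = 0 mm → contributes +8 788 000 mm⁴
  top flange (beyond web): d = 126 mm → contributes +13 848 523 mm⁴
  bottom flange (beyond web): d = -126 mm → contributes +13 848 523 mm⁴
Total I = 36 485 045 mm⁴.

I_x ≈ 3.65 × 10⁷ mm⁴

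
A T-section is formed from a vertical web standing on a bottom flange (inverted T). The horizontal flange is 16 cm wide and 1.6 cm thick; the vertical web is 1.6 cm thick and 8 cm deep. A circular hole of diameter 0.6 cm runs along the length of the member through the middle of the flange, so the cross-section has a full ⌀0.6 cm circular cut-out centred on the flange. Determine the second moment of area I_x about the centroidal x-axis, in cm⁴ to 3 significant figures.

I_x ≈ 270 cm⁴

Break the section into simple shapes (no overlaps), measuring from the bottom-left corner of the bounding box.
Flange: 16 × 1.6, A = 25.6 cm², y = 0.8 cm, Ī = 5.4613 cm⁴.
Web: 1.6 × 8, A = 12.8 cm², y = 5.6 cm, Ī = 68.267 cm⁴.
Hole (subtracted): ⌀0.6, A = 0.28274 cm², y = 0.8 cm, Ī = 0.0063617 cm⁴.
Centroid: ȳ = ΣA·y / ΣA = 2.4119 cm.
Transfer each piece to the centroidal x-axis using Ī + A·d² with d = y − 2.4119:
  flange: d = -1.6119 cm → contributes +71.973 cm⁴
  web: d = 3.1881 cm → contributes +198.37 cm⁴
  hole: d = -1.6119 cm → contributes −0.74096 cm⁴
Total I = 269.6 cm⁴.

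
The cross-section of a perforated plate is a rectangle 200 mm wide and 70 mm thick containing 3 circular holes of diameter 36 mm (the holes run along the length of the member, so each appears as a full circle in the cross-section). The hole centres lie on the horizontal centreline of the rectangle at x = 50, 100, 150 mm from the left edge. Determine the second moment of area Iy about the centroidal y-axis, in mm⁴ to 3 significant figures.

Split into non-overlapping primitives; take the origin at the lower-left of the bounding box.
Plate: 200 × 70, A = 14 000 mm², x = 100 mm, Ī = 46 666 667 mm⁴.
Hole 1 (subtracted): ⌀36, A = 1017.9 mm², x = 50 mm, Ī = 82 448 mm⁴.
Hole 2 (subtracted): ⌀36, A = 1017.9 mm², x = 100 mm, Ī = 82 448 mm⁴.
Hole 3 (subtracted): ⌀36, A = 1017.9 mm², x = 150 mm, Ī = 82 448 mm⁴.
By symmetry the centroid is at mid-width, x̄ = 100 mm.
Transfer each piece to the centroidal y-axis using Ī + A·d² with d = x − 100:
  plate: d = 0 mm → contributes +46 666 667 mm⁴
  hole 1: d = -50 mm → contributes −2 627 138 mm⁴
  hole 2: d = 0 mm → contributes −82 448 mm⁴
  hole 3: d = 50 mm → contributes −2 627 138 mm⁴
Total I = 41 329 943 mm⁴.

Iy ≈ 4.13 × 10⁷ mm⁴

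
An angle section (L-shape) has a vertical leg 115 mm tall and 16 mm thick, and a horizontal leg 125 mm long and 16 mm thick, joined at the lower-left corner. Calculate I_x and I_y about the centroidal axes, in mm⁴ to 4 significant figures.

I_x ≈ 4.259 × 10⁶ mm⁴, I_y ≈ 5.263 × 10⁶ mm⁴

Treat the section as a set of non-overlapping primitives; coordinates are from the bounding-box lower-left.
Vertical leg: 16 × 115, A = 1 840 mm², y = 57.5 mm, Ī = 2 027 833 mm⁴.
Horizontal leg (remainder): 109 × 16, A = 1 744 mm², y = 8 mm, Ī = 37205.3 mm⁴.
Centroid: ȳ = ΣA·y / ΣA = 33.4129 mm.
Transfer each piece to the centroidal x-axis using Ī + A·d² with d = y − 33.4129:
  vertical leg: d = 24.0871 mm → contributes +3 095 376 mm⁴
  horizontal leg (remainder): d = -25.4129 mm → contributes +1 163 512 mm⁴
Total I = 4 258 888 mm⁴.
For the y-axis: x̄ = 38.4129 mm.
Repeating about the centroidal y-axis gives I_y = 5 263 448 mm⁴.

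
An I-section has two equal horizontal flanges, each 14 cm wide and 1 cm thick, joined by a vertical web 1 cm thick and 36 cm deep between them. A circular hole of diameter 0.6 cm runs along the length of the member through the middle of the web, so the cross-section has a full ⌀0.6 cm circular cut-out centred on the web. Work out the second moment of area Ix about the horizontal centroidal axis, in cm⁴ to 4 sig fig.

Ix ≈ 1.347 × 10⁴ cm⁴

Treat the section as a set of non-overlapping primitives; coordinates are from the bounding-box lower-left.
Bottom flange: 14 × 1, A = 14 cm², y = 0.5 cm, Ī = 1.16667 cm⁴.
Web: 1 × 36, A = 36 cm², y = 19 cm, Ī = 3 888 cm⁴.
Top flange: 14 × 1, A = 14 cm², y = 37.5 cm, Ī = 1.16667 cm⁴.
Hole (subtracted): ⌀0.6, A = 0.282743 cm², y = 19 cm, Ī = 0.00636173 cm⁴.
By symmetry the centroid is at mid-height, ȳ = 19 cm.
Transfer each piece to the horizontal centroidal axis using Ī + A·d² with d = y − 19:
  bottom flange: d = -18.5 cm → contributes +4792.67 cm⁴
  web: d = 0 cm → contributes +3 888 cm⁴
  top flange: d = 18.5 cm → contributes +4792.67 cm⁴
  hole: d = 0 cm → contributes −0.00636173 cm⁴
Total I = 13473.3 cm⁴.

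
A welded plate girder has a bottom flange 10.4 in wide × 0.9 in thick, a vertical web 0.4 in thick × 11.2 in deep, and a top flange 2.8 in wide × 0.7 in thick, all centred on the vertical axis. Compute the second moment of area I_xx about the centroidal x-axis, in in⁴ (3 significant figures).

I_xx ≈ 332 in⁴

Break the section into simple shapes (no overlaps), measuring from the bottom-left corner of the bounding box.
Bottom plate: 10.4 × 0.9, A = 9.36 in², y = 0.45 in, Ī = 0.6318 in⁴.
Web plate: 0.4 × 11.2, A = 4.48 in², y = 6.5 in, Ī = 46.831 in⁴.
Top plate: 2.8 × 0.7, A = 1.96 in², y = 12.45 in, Ī = 0.080033 in⁴.
Centroid: ȳ = ΣA·y / ΣA = 3.6541 in.
Transfer each piece to the centroidal x-axis using Ī + A·d² with d = y − 3.6541:
  bottom plate: d = -3.2041 in → contributes +96.721 in⁴
  web plate: d = 2.8459 in → contributes +83.116 in⁴
  top plate: d = 8.7959 in → contributes +151.72 in⁴
Total I = 331.56 in⁴.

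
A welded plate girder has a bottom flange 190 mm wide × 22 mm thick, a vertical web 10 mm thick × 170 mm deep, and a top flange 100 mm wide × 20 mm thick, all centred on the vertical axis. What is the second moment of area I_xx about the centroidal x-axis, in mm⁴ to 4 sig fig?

Break the section into simple shapes (no overlaps), measuring from the bottom-left corner of the bounding box.
Bottom plate: 190 × 22, A = 4 180 mm², y = 11 mm, Ī = 168 593 mm⁴.
Web plate: 10 × 170, A = 1 700 mm², y = 107 mm, Ī = 4 094 167 mm⁴.
Top plate: 100 × 20, A = 2 000 mm², y = 202 mm, Ī = 66666.7 mm⁴.
Centroid: ȳ = ΣA·y / ΣA = 80.1878 mm.
Transfer each piece to the centroidal x-axis using Ī + A·d² with d = y − 80.1878:
  bottom plate: d = -69.1878 mm → contributes +20 178 061 mm⁴
  web plate: d = 26.8122 mm → contributes +5 316 285 mm⁴
  top plate: d = 121.812 mm → contributes +29 743 082 mm⁴
Total I = 55 237 429 mm⁴.

I_xx ≈ 5.524 × 10⁷ mm⁴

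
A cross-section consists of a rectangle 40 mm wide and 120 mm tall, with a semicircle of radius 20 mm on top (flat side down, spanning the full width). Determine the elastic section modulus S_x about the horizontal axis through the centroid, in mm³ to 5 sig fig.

Decompose the section into non-overlapping parts with the origin at the bottom-left of its bounding rectangle.
Rectangular body: 40 × 120, A = 4 800 mm², y = 60 mm, Ī = 5 760 000 mm⁴.
Semicircular cap: semicircle r = 20, A = 628.3185 mm², y = 128.4883 mm, Ī = 17561.11 mm⁴.
Centroid: ȳ = ΣA·y / ΣA = 67.9274 mm.
Transfer each piece to the horizontal axis through the centroid using Ī + A·d² with d = y − 67.9274:
  rectangular body: d = -7.927399 mm → contributes +6 061 650 mm⁴
  semicircular cap: d = 60.56086 mm → contributes +2 321 994 mm⁴
Total I = 8 383 643 mm⁴.
Extreme fibre distance c = 72.0726 mm; S = I/c = 116322.2 mm³.

S_x ≈ 1.1632 × 10⁵ mm³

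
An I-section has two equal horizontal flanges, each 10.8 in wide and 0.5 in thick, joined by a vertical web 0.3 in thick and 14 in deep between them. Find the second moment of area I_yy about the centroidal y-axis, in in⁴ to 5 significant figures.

I_yy ≈ 105.01 in⁴

Split into non-overlapping primitives; take the origin at the lower-left of the bounding box.
Bottom flange: 10.8 × 0.5, A = 5.4 in², x = 5.4 in, Ī = 52.488 in⁴.
Web: 0.3 × 14, A = 4.2 in², x = 5.4 in, Ī = 0.0315 in⁴.
Top flange: 10.8 × 0.5, A = 5.4 in², x = 5.4 in, Ī = 52.488 in⁴.
By symmetry the centroid is at mid-width, x̄ = 5.4 in.
All pieces are centred on the centroidal y-axis, so I = ΣĪ = 105.0075 in⁴.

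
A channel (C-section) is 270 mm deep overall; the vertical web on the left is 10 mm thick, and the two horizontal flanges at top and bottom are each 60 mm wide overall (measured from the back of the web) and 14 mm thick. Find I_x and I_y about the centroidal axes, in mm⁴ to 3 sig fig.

I_x ≈ 3.94 × 10⁷ mm⁴, I_y ≈ 1.14 × 10⁶ mm⁴

Split into non-overlapping primitives; take the origin at the lower-left of the bounding box.
Web: 10 × 270, A = 2 700 mm², y = 135 mm, Ī = 16 402 500 mm⁴.
Top flange (beyond web): 50 × 14, A = 700 mm², y = 263 mm, Ī = 11 433 mm⁴.
Bottom flange (beyond web): 50 × 14, A = 700 mm², y = 7 mm, Ī = 11 433 mm⁴.
By symmetry the centroid is at mid-height, ȳ = 135 mm.
Transfer each piece to the centroidal x-axis using Ī + A·d² with d = y − 135:
  web: d = 0 mm → contributes +16 402 500 mm⁴
  top flange (beyond web): d = 128 mm → contributes +11 480 233 mm⁴
  bottom flange (beyond web): d = -128 mm → contributes +11 480 233 mm⁴
Total I = 39 362 967 mm⁴.
For the y-axis: x̄ = 15.244 mm.
Repeating about the centroidal y-axis gives I_y = 1 143 923 mm⁴.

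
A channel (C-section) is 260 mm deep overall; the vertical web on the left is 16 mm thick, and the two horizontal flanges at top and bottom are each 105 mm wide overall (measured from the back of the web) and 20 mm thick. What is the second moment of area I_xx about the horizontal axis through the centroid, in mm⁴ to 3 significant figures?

I_xx ≈ 7.48 × 10⁷ mm⁴

Break the section into simple shapes (no overlaps), measuring from the bottom-left corner of the bounding box.
Web: 16 × 260, A = 4 160 mm², y = 130 mm, Ī = 23 434 667 mm⁴.
Top flange (beyond web): 89 × 20, A = 1 780 mm², y = 250 mm, Ī = 59 333 mm⁴.
Bottom flange (beyond web): 89 × 20, A = 1 780 mm², y = 10 mm, Ī = 59 333 mm⁴.
By symmetry the centroid is at mid-height, ȳ = 130 mm.
Transfer each piece to the horizontal axis through the centroid using Ī + A·d² with d = y − 130:
  web: d = 0 mm → contributes +23 434 667 mm⁴
  top flange (beyond web): d = 120 mm → contributes +25 691 333 mm⁴
  bottom flange (beyond web): d = -120 mm → contributes +25 691 333 mm⁴
Total I = 74 817 333 mm⁴.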